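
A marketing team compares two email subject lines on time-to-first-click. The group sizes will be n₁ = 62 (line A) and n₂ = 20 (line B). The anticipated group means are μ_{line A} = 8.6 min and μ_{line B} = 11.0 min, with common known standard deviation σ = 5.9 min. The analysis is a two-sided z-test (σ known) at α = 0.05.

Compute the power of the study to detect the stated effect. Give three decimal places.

Standardized effect: d = |μ_{line A} − μ_{line B}| / σ = |8.6 − 11.0| / 5.9 = 0.4068
Noncentrality parameter: δ = d / √(1/n₁ + 1/n₂) = 0.4068 / √(1/62 + 1/20) = 1.5818
Critical value for a two-sided test at α = 0.05: z_{α/2} = 1.960.
Power = Φ(δ − 1.960) + Φ(−δ − 1.960) = Φ(-0.378) + Φ(-3.542) = 0.3527 + 0.0002 = 0.3529.

Power ≈ 0.353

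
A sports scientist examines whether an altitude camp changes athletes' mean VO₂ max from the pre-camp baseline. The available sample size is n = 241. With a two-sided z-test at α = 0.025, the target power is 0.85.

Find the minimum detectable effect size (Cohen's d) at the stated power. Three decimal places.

Need Φ(δ − 2.241) = 0.85, so δ = 2.241 + 1.036 = 3.278.
(Lower-tail contribution to power is negligible for δ > 0.)
δ = d·√n ⇒ d = δ/√n = 3.278/√241 = 0.2111.

d ≈ 0.211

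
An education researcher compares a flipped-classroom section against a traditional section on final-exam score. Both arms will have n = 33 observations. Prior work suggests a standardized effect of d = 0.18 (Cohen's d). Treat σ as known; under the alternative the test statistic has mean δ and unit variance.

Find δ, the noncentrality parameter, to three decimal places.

δ = d·√(n/2) = 0.18 × √(33/2) = 0.7312

δ ≈ 0.731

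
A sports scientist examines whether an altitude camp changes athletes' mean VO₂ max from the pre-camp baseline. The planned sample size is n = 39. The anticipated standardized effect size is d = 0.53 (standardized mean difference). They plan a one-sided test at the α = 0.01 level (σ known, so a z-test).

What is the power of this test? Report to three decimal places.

Noncentrality parameter: δ = d·√n = 0.53 × √39 = 3.3098
Critical value for a one-sided test at α = 0.01: z_α = 2.326.
Power = Φ(δ − 2.326) = Φ(0.984) = 0.8373.

Power ≈ 0.837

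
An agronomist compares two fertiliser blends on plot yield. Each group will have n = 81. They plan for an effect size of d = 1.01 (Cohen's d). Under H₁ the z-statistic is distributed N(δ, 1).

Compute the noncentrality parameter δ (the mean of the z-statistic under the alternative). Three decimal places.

The noncentrality parameter scales effect size by the design's sample-size factor: δ = d·√(n/2) = 1.01 × √(81/2) = 6.4276

δ ≈ 6.428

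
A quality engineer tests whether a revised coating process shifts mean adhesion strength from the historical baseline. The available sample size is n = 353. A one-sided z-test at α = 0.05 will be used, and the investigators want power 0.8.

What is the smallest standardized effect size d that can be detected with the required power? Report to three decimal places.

Need Φ(δ − 1.645) = 0.8, so δ = 1.645 + 0.842 = 2.486.
δ = d·√n ⇒ d = δ/√n = 2.486/√353 = 0.1323.

d ≈ 0.132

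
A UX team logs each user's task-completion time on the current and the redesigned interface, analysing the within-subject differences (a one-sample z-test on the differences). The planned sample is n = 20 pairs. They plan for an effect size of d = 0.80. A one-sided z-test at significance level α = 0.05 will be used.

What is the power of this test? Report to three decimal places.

Power ≈ 0.973

Noncentrality parameter: δ = d·√n = 0.80 × √20 = 3.5777
Critical value for a one-sided test at α = 0.05: z_α = 1.645.
Power = P(Z > 1.645 − δ) = Φ(1.933) = 0.9734.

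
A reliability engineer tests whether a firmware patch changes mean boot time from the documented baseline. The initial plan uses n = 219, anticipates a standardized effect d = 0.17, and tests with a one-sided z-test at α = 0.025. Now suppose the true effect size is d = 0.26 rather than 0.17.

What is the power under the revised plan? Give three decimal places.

With d = 0.26: δ = d·√n = 0.26 × √219 = 3.8476. Critical value z_{0.025} = 1.960.
Revised power = Φ(δ − 1.960) = Φ(1.888) = 0.9705.

Power ≈ 0.970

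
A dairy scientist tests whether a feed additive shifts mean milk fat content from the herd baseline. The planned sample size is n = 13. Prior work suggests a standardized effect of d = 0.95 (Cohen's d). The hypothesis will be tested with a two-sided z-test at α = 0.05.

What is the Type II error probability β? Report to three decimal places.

β ≈ 0.071

Noncentrality parameter: δ = d·√n = 0.95 × √13 = 3.4253
Critical value for a two-sided test at α = 0.05: z_{α/2} = 1.960.
Power = Φ(δ − 1.960) + Φ(−δ − 1.960) = Φ(1.465) + Φ(-5.385) = 0.9286 + 0.0000 = 0.9286.
Type II error: β = 1 − power = 1 − 0.9286 = 0.0714.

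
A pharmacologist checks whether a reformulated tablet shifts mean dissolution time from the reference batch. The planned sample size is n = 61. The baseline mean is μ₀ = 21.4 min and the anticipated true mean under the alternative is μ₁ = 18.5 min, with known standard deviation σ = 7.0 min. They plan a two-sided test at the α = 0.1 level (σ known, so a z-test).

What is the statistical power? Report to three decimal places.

Standardized effect: d = |μ₁ − μ₀| / σ = |18.5 − 21.4| / 7.0 = 0.4143
Noncentrality parameter: δ = d·√n = 0.4143 × √61 = 3.2357
Critical value for a two-sided test at α = 0.1: z_{α/2} = 1.645.
Power = Φ(δ − 1.645) + Φ(−δ − 1.645) = Φ(1.591) + Φ(-4.881) = 0.9442 + 0.0000 = 0.9442.

Power ≈ 0.944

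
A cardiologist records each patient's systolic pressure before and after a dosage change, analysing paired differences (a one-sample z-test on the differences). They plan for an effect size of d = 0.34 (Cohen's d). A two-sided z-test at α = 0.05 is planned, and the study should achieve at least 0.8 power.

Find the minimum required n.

Set Φ(δ − 1.960) = 0.8; then δ − 1.960 = Φ⁻¹(0.8) = 0.842, giving δ = 2.802.
(Ignoring the negligible lower-tail rejection probability gives the usual closed-form inversion.)
δ = d·√n ⇒ n = (δ/d)² = (2.802 / 0.34)² = 67.90.
Round up to the next whole unit.

n = 68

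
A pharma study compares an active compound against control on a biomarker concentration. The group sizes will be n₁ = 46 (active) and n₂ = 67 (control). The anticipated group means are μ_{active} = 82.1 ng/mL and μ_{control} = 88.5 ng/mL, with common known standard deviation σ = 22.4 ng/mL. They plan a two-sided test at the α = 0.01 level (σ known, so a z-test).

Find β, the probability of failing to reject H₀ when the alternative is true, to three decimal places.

Standardized effect: d = |μ_{active} − μ_{control}| / σ = |82.1 − 88.5| / 22.4 = 0.2857
Noncentrality parameter: δ = d / √(1/n₁ + 1/n₂) = 0.2857 / √(1/46 + 1/67) = 1.4921
Critical value for a two-sided test at α = 0.01: z_{α/2} = 2.576.
Power = Φ(δ − 2.576) + Φ(−δ − 2.576) = Φ(-1.084) + Φ(-4.068) = 0.1393 + 0.0000 = 0.1393.
Type II error: β = 1 − power = 1 − 0.1393 = 0.8607.

β ≈ 0.861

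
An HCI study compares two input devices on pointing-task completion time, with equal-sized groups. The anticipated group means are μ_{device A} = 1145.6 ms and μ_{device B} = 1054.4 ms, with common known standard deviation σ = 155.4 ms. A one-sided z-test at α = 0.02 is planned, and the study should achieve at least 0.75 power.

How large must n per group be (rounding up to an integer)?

n = 44 per group

Standardized effect: d = |μ_{device A} − μ_{device B}| / σ = |1145.6 − 1054.4| / 155.4 = 0.5869
For power 0.75 need Φ(δ − z_{0.02}) = 0.75, so δ = z_{0.02} + z_{0.25} = 2.054 + 0.674 = 2.728.
δ = d·√(n/2) ⇒ n = 2(δ/d)² = 2 × (2.728 / 0.5869)² = 43.22.
Rounding up, n = 44 per group.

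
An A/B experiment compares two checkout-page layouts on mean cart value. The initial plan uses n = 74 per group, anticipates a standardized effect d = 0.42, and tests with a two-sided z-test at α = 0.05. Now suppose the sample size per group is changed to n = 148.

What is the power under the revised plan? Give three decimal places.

With n = 148 per group: δ = d·√(n/2) = 0.42 × √(148/2) = 3.6130. Critical value z_{0.025} = 1.960.
Revised power = Φ(δ − 1.960) + Φ(−δ − 1.960) = Φ(1.653) + Φ(-5.573) = 0.9508 + 0.0000 = 0.9508.

Power ≈ 0.951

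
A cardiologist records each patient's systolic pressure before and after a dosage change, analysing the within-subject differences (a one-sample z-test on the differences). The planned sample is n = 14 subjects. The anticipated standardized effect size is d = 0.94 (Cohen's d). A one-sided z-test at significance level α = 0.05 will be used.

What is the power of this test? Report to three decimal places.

Power ≈ 0.969

Noncentrality parameter: δ = d·√n = 0.94 × √14 = 3.5172
One-sided α = 0.05 → critical value z_{0.05} = 1.645.
Power = Φ(δ − 1.645) = Φ(1.872) = 0.9694.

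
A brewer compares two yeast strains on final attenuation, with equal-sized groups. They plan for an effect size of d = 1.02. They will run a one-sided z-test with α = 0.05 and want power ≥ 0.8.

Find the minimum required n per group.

For power 0.8 need Φ(δ − z_{0.05}) = 0.8, so δ = z_{0.05} + z_{0.20} = 1.645 + 0.842 = 2.486.
δ = d·√(n/2) ⇒ n = 2(δ/d)² = 2 × (2.486 / 1.02)² = 11.88.
Rounding up, n = 12 per group.

n = 12 per group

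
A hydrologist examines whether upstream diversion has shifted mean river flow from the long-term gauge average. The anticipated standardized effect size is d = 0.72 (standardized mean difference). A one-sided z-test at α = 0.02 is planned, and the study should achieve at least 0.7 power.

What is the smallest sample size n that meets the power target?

n = 13

For power 0.7 need Φ(δ − z_{0.02}) = 0.7, so δ = z_{0.02} + z_{0.30} = 2.054 + 0.524 = 2.578.
δ = d·√n ⇒ n = (δ/d)² = (2.578 / 0.72)² = 12.82.
Round up to the next whole unit.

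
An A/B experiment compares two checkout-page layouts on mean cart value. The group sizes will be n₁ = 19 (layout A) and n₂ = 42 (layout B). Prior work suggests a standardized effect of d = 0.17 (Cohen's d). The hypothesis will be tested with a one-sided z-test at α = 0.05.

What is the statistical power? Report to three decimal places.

Power ≈ 0.152

Noncentrality parameter: δ = d / √(1/n₁ + 1/n₂) = 0.17 / √(1/19 + 1/42) = 0.6149
Critical value for a one-sided test at α = 0.05: z_α = 1.645.
Power = Φ(δ − 1.645) = Φ(-1.030) = 0.1515.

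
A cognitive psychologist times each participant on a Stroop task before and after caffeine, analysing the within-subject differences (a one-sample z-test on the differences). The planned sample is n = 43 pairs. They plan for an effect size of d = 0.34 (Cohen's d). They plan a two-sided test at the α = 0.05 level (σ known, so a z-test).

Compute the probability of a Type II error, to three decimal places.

Noncentrality parameter: δ = d·√n = 0.34 × √43 = 2.2295
Two-sided α = 0.05 → critical value z_{0.025} = 1.960.
Power = Φ(δ − 1.960) + Φ(−δ − 1.960) = Φ(0.270) + Φ(-4.189) = 0.6063 + 0.0000 = 0.6063.
Type II error: β = 1 − power = 1 − 0.6063 = 0.3937.

β ≈ 0.394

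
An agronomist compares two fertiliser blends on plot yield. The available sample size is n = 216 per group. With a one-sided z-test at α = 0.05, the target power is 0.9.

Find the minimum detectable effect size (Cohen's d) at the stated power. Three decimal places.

d ≈ 0.282

Required noncentrality: δ = z_{0.05} + z_{0.10} = 1.645 + 1.282 = 2.926.
δ = d·√(n/2) ⇒ d = δ/√(n/2) = 2.926/√(216/2) = 0.2816.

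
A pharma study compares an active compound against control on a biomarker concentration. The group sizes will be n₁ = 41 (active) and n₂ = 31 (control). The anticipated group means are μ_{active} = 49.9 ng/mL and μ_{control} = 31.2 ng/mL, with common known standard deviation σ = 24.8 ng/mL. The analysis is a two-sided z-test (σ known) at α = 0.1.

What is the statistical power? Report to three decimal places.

Power ≈ 0.936

Standardized effect: d = |μ_{active} − μ_{control}| / σ = |49.9 − 31.2| / 24.8 = 0.7540
Noncentrality parameter: δ = d / √(1/n₁ + 1/n₂) = 0.7540 / √(1/41 + 1/31) = 3.1681
Two-sided α = 0.1 → critical value z_{0.05} = 1.645.
Power = Φ(δ − 1.645) + Φ(−δ − 1.645) = Φ(1.523) + Φ(-4.813) = 0.9361 + 0.0000 = 0.9361.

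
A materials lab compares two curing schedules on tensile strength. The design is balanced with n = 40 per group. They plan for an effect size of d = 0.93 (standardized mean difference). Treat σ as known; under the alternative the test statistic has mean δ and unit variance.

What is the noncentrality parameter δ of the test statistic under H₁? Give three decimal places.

δ ≈ 4.159

The noncentrality parameter scales effect size by the design's sample-size factor: δ = d·√(n/2) = 0.93 × √(40/2) = 4.1591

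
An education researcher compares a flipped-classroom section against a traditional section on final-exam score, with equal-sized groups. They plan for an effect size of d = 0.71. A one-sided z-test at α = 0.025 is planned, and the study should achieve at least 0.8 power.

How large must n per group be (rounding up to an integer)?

n = 32 per group

For power 0.8 need Φ(δ − z_{0.025}) = 0.8, so δ = z_{0.025} + z_{0.20} = 1.960 + 0.842 = 2.802.
δ = d·√(n/2) ⇒ n = 2(δ/d)² = 2 × (2.802 / 0.71)² = 31.14.
Rounding up, n = 32 per group.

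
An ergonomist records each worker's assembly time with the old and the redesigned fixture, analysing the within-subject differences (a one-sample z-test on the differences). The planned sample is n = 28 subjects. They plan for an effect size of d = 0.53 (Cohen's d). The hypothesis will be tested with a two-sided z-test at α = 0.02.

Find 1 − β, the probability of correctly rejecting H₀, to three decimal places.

Noncentrality parameter: δ = d·√n = 0.53 × √28 = 2.8045
Critical value for a two-sided test at α = 0.02: z_{α/2} = 2.326.
Power = Φ(δ − 2.326) + Φ(−δ − 2.326) = Φ(0.478) + Φ(-5.131) = 0.6837 + 0.0000 = 0.6837.

Power ≈ 0.684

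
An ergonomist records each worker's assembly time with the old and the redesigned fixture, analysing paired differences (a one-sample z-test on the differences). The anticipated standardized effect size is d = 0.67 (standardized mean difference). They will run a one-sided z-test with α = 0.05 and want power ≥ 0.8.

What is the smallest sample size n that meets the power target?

Set Φ(δ − 1.645) = 0.8; then δ − 1.645 = Φ⁻¹(0.8) = 0.842, giving δ = 2.486.
δ = d·√n ⇒ n = (δ/d)² = (2.486 / 0.67)² = 13.77.
Round up to the next whole unit.

n = 14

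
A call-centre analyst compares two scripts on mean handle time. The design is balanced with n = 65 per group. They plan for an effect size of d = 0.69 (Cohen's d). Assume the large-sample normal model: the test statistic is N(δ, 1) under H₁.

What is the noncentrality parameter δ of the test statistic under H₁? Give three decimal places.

The noncentrality parameter scales effect size by the design's sample-size factor: δ = d·√(n/2) = 0.69 × √(65/2) = 3.9336

δ ≈ 3.934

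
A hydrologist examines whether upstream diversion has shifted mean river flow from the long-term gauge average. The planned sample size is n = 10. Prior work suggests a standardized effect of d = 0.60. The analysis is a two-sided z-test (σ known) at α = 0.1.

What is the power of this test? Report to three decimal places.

Power ≈ 0.600

Noncentrality parameter: δ = d·√n = 0.60 × √10 = 1.8974
Two-sided α = 0.1 → critical value z_{0.05} = 1.645.
Power = Φ(δ − 1.645) + Φ(−δ − 1.645) = Φ(0.253) + Φ(-3.542) = 0.5997 + 0.0002 = 0.5999.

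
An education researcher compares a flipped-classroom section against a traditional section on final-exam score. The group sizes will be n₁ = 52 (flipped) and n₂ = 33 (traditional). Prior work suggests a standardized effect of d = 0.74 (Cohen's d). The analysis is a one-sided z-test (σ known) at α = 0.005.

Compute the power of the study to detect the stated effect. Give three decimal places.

Noncentrality parameter: δ = d / √(1/n₁ + 1/n₂) = 0.74 / √(1/52 + 1/33) = 3.3249
One-sided α = 0.005 → critical value z_{0.005} = 2.576.
Power = P(Z > 2.576 − δ) = Φ(0.749) = 0.7731.

Power ≈ 0.773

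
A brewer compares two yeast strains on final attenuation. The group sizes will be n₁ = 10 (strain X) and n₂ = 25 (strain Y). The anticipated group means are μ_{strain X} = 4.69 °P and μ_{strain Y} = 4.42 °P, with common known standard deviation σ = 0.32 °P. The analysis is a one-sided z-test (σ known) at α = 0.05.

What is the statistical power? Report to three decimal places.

Power ≈ 0.729

Standardized effect: d = |μ_{strain X} − μ_{strain Y}| / σ = |4.69 − 4.42| / 0.32 = 0.8438
Noncentrality parameter: δ = d / √(1/n₁ + 1/n₂) = 0.8438 / √(1/10 + 1/25) = 2.2550
One-sided α = 0.05 → critical value z_{0.05} = 1.645.
Power = P(Z > 1.645 − δ) = Φ(0.610) = 0.7291.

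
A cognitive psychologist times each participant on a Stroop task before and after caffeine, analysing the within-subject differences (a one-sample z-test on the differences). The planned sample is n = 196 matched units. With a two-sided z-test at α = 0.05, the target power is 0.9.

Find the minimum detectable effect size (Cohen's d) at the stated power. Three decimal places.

d ≈ 0.232

Required noncentrality: δ = z_{0.025} + z_{0.10} = 1.960 + 1.282 = 3.242.
(The second rejection-region term Φ(−δ − z_{α/2}) is negligible and dropped.)
δ = d·√n ⇒ d = δ/√n = 3.242/√196 = 0.2315.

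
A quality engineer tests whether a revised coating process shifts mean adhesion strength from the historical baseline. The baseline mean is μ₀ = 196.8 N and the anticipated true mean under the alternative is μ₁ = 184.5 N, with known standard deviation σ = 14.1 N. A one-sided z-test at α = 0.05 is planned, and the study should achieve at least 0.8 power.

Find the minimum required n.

Standardized effect: d = |μ₁ − μ₀| / σ = |184.5 − 196.8| / 14.1 = 0.8723
Set Φ(δ − 1.645) = 0.8; then δ − 1.645 = Φ⁻¹(0.8) = 0.842, giving δ = 2.486.
δ = d·√n ⇒ n = (δ/d)² = (2.486 / 0.8723)² = 8.12.
Rounding up, n = 9.

n = 9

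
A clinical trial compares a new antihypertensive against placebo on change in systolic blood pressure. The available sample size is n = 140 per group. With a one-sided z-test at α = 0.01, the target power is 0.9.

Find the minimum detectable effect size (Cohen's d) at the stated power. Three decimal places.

Need Φ(δ − 2.326) = 0.9, so δ = 2.326 + 1.282 = 3.608.
δ = d·√(n/2) ⇒ d = δ/√(n/2) = 3.608/√(140/2) = 0.4312.

d ≈ 0.431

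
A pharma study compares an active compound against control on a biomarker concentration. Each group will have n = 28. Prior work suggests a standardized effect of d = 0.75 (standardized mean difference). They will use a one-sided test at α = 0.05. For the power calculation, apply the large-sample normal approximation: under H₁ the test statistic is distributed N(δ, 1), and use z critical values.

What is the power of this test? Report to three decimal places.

Power ≈ 0.877

Noncentrality parameter: δ = d·√(n/2) = 0.75 × √(28/2) = 2.8062
One-sided α = 0.05 → critical value z_{0.05} = 1.645.
Power = P(Z > 1.645 − δ) = Φ(1.161) = 0.8773.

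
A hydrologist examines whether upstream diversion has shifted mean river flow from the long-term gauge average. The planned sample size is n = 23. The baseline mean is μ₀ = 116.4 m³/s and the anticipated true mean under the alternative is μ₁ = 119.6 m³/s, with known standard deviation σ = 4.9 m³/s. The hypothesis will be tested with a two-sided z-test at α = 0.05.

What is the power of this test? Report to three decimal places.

Power ≈ 0.879

Standardized effect: d = |μ₁ − μ₀| / σ = |119.6 − 116.4| / 4.9 = 0.6531
Noncentrality parameter: δ = d·√n = 0.6531 × √23 = 3.1320
Critical value for a two-sided test at α = 0.05: z_{α/2} = 1.960.
Power = Φ(δ − 1.960) + Φ(−δ − 1.960) = Φ(1.172) + Φ(-5.092) = 0.8794 + 0.0000 = 0.8794.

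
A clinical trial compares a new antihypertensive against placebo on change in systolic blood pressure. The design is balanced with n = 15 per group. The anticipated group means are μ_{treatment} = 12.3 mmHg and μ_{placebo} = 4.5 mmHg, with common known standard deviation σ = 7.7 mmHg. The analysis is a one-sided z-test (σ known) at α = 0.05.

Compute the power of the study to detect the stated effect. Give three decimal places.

Power ≈ 0.871

Standardized effect: d = |μ_{treatment} − μ_{placebo}| / σ = |12.3 − 4.5| / 7.7 = 1.0130
Noncentrality parameter: δ = d·√(n/2) = 1.0130 × √(15/2) = 2.7742
Critical value for a one-sided test at α = 0.05: z_α = 1.645.
Power = P(Z > 1.645 − δ) = Φ(1.129) = 0.8706.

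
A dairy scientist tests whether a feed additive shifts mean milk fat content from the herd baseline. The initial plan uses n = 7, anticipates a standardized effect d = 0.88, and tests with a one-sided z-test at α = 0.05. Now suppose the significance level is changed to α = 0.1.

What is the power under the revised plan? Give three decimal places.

δ = d·√n = 0.88 × √7 = 2.3283 (unchanged). New critical value: z_{0.1} = 1.282.
Revised power = P(Z > 1.282 − δ) = Φ(1.047) = 0.8524.

Power ≈ 0.852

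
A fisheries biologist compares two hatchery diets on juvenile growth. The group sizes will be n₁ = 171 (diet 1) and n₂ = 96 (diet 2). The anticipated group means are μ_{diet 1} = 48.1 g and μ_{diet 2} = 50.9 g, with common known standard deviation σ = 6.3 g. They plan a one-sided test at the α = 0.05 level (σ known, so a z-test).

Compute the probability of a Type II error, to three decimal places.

Standardized effect: d = |μ_{diet 1} − μ_{diet 2}| / σ = |48.1 − 50.9| / 6.3 = 0.4444
Noncentrality parameter: δ = d / √(1/n₁ + 1/n₂) = 0.4444 / √(1/171 + 1/96) = 3.4849
Critical value for a one-sided test at α = 0.05: z_α = 1.645.
Power = Φ(δ − 1.645) = Φ(1.840) = 0.9671.
Type II error: β = 1 − power = 1 − 0.9671 = 0.0329.

β ≈ 0.033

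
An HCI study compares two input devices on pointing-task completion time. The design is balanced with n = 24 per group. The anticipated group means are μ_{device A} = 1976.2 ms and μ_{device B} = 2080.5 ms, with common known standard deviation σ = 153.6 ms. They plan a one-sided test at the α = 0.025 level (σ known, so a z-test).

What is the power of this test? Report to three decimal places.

Power ≈ 0.653

Standardized effect: d = |μ_{device A} − μ_{device B}| / σ = |1976.2 − 2080.5| / 153.6 = 0.6790
Noncentrality parameter: δ = d·√(n/2) = 0.6790 × √(24/2) = 2.3523
Critical value for a one-sided test at α = 0.025: z_α = 1.960.
Power = Φ(δ − 1.960) = Φ(0.392) = 0.6526.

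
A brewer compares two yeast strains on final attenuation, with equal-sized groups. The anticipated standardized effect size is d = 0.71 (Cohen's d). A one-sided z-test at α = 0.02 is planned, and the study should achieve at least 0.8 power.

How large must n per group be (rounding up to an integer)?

Set Φ(δ − 2.054) = 0.8; then δ − 2.054 = Φ⁻¹(0.8) = 0.842, giving δ = 2.895.
δ = d·√(n/2) ⇒ n = 2(δ/d)² = 2 × (2.895 / 0.71)² = 33.26.
Round up to the next whole unit.

n = 34 per group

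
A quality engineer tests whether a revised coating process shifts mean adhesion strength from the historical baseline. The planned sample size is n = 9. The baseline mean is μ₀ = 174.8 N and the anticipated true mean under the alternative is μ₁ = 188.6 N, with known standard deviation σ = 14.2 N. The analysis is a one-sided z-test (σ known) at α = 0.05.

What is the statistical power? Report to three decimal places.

Power ≈ 0.898

Standardized effect: d = |μ₁ − μ₀| / σ = |188.6 − 174.8| / 14.2 = 0.9718
Noncentrality parameter: δ = d·√n = 0.9718 × √9 = 2.9155
Critical value for a one-sided test at α = 0.05: z_α = 1.645.
Power = Φ(δ − 1.645) = Φ(1.271) = 0.8981.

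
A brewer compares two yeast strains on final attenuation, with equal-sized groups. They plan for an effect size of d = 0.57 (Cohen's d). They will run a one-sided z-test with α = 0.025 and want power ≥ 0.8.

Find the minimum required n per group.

n = 49 per group

For power 0.8 need Φ(δ − z_{0.025}) = 0.8, so δ = z_{0.025} + z_{0.20} = 1.960 + 0.842 = 2.802.
δ = d·√(n/2) ⇒ n = 2(δ/d)² = 2 × (2.802 / 0.57)² = 48.32.
Round up to the next whole unit.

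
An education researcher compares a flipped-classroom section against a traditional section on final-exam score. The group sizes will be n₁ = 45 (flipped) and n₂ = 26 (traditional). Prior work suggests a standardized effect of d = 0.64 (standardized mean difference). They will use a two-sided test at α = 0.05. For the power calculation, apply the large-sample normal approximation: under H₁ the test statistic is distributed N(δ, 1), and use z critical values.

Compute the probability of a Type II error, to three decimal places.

Noncentrality parameter: δ = d / √(1/n₁ + 1/n₂) = 0.64 / √(1/45 + 1/26) = 2.5980
Two-sided α = 0.05 → critical value z_{0.025} = 1.960.
Power = Φ(δ − 1.960) + Φ(−δ − 1.960) = Φ(0.638) + Φ(-4.558) = 0.7383 + 0.0000 = 0.7383.
Type II error: β = 1 − power = 1 − 0.7383 = 0.2617.

β ≈ 0.262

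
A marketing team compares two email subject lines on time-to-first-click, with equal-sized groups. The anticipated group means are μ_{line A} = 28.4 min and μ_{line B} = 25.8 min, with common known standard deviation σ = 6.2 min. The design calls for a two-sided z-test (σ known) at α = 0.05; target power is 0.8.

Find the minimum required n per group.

Standardized effect: d = |μ_{line A} − μ_{line B}| / σ = |28.4 − 25.8| / 6.2 = 0.4194
For power 0.8 need Φ(δ − z_{0.025}) = 0.8, so δ = z_{0.025} + z_{0.20} = 1.960 + 0.842 = 2.802.
(Ignoring the negligible lower-tail rejection probability gives the usual closed-form inversion.)
δ = d·√(n/2) ⇒ n = 2(δ/d)² = 2 × (2.802 / 0.4194)² = 89.26.
Round up to the next whole unit.

n = 90 per group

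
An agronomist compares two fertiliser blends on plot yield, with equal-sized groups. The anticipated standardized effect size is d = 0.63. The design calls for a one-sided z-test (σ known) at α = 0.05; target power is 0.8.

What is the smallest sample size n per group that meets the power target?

n = 32 per group

Set Φ(δ − 1.645) = 0.8; then δ − 1.645 = Φ⁻¹(0.8) = 0.842, giving δ = 2.486.
δ = d·√(n/2) ⇒ n = 2(δ/d)² = 2 × (2.486 / 0.63)² = 31.15.
Round up to the next whole unit.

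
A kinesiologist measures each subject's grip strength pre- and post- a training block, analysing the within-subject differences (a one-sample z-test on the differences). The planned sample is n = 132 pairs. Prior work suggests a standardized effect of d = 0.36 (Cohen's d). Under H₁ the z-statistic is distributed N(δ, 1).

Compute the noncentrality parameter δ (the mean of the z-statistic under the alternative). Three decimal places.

The noncentrality parameter scales effect size by the design's sample-size factor: δ = d·√n = 0.36 × √132 = 4.1361

δ ≈ 4.136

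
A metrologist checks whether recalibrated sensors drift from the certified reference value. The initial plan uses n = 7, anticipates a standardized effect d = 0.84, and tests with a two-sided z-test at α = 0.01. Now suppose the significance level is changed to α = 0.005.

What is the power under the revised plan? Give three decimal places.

δ = d·√n = 0.84 × √7 = 2.2224 (unchanged). New critical value: z_{0.0025} = 2.807.
Revised power = Φ(δ − 2.807) + Φ(−δ − 2.807) = Φ(-0.585) + Φ(-5.029) = 0.2794 + 0.0000 = 0.2794.

Power ≈ 0.279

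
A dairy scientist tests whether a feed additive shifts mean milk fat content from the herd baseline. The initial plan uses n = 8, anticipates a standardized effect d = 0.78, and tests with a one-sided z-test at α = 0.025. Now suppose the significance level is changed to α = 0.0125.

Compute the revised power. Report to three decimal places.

δ = d·√n = 0.78 × √8 = 2.2062 (unchanged). New critical value: z_{0.0125} = 2.241.
Revised power = Φ(δ − 2.241) = Φ(-0.035) = 0.4859.

Power ≈ 0.486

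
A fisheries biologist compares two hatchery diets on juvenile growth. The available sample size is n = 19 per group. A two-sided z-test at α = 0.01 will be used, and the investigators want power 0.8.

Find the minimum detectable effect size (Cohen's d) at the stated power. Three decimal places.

Need Φ(δ − 2.576) = 0.8, so δ = 2.576 + 0.842 = 3.417.
(Lower-tail contribution to power is negligible for δ > 0.)
δ = d·√(n/2) ⇒ d = δ/√(n/2) = 3.417/√(19/2) = 1.1088.

d ≈ 1.109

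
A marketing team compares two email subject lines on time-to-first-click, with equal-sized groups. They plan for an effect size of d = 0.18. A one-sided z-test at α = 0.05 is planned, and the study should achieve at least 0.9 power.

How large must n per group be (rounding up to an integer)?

n = 529 per group

For power 0.9 need Φ(δ − z_{0.05}) = 0.9, so δ = z_{0.05} + z_{0.10} = 1.645 + 1.282 = 2.926.
δ = d·√(n/2) ⇒ n = 2(δ/d)² = 2 × (2.926 / 0.18)² = 528.63.
Round up to the next whole unit.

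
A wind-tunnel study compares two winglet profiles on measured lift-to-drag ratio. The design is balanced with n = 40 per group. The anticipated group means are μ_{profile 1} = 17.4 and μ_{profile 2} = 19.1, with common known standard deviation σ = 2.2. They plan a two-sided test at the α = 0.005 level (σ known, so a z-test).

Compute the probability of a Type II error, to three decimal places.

β ≈ 0.258

Standardized effect: d = |μ_{profile 1} − μ_{profile 2}| / σ = |17.4 − 19.1| / 2.2 = 0.7727
Noncentrality parameter: δ = d·√(n/2) = 0.7727 × √(40/2) = 3.4557
Two-sided α = 0.005 → critical value z_{0.0025} = 2.807.
Power = Φ(δ − 2.807) + Φ(−δ − 2.807) = Φ(0.649) + Φ(-6.263) = 0.7417 + 0.0000 = 0.7417.
Type II error: β = 1 − power = 1 − 0.7417 = 0.2583.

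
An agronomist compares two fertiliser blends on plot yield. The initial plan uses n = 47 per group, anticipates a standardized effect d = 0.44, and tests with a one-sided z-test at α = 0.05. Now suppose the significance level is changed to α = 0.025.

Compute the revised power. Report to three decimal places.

Power ≈ 0.569

δ = d·√(n/2) = 0.44 × √(47/2) = 2.1330 (unchanged). New critical value: z_{0.025} = 1.960.
Revised power = Φ(δ − 1.960) = Φ(0.173) = 0.5687.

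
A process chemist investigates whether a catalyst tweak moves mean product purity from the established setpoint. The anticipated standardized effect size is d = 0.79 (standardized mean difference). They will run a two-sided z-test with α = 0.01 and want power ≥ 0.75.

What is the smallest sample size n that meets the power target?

For power 0.75 need Φ(δ − z_{0.005}) = 0.75, so δ = z_{0.005} + z_{0.25} = 2.576 + 0.674 = 3.250.
(The Φ(−δ − z_{α/2}) term is vanishingly small for δ > 0 and is dropped in the standard sample-size formula.)
δ = d·√n ⇒ n = (δ/d)² = (3.250 / 0.79)² = 16.93.
Rounding up, n = 17.

n = 17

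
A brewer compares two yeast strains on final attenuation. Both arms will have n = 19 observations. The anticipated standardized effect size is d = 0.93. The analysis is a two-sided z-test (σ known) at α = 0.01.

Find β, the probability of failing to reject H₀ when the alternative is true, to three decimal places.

Noncentrality parameter: δ = d·√(n/2) = 0.93 × √(19/2) = 2.8665
Critical value for a two-sided test at α = 0.01: z_{α/2} = 2.576.
Power = Φ(δ − 2.576) + Φ(−δ − 2.576) = Φ(0.291) + Φ(-5.442) = 0.6143 + 0.0000 = 0.6143.
Type II error: β = 1 − power = 1 − 0.6143 = 0.3857.

β ≈ 0.386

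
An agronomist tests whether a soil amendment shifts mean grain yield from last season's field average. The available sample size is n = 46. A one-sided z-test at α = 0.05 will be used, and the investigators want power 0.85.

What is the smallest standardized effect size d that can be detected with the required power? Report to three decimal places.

Need Φ(δ − 1.645) = 0.85, so δ = 1.645 + 1.036 = 2.681.
δ = d·√n ⇒ d = δ/√n = 2.681/√46 = 0.3953.

d ≈ 0.395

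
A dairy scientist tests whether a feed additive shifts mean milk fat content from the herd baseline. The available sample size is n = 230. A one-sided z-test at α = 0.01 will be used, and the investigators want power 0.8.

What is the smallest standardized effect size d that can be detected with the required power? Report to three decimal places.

Need Φ(δ − 2.326) = 0.8, so δ = 2.326 + 0.842 = 3.168.
δ = d·√n ⇒ d = δ/√n = 3.168/√230 = 0.2089.

d ≈ 0.209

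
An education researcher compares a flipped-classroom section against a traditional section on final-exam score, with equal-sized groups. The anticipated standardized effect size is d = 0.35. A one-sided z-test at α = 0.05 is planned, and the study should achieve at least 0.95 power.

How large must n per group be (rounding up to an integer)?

n = 177 per group

Set Φ(δ − 1.645) = 0.95; then δ − 1.645 = Φ⁻¹(0.95) = 1.645, giving δ = 3.290.
δ = d·√(n/2) ⇒ n = 2(δ/d)² = 2 × (3.290 / 0.35)² = 176.69.
Rounding up, n = 177 per group.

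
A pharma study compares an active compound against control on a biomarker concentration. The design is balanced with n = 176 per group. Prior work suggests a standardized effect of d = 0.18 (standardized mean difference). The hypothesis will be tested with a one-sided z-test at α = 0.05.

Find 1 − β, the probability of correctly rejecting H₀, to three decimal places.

Noncentrality parameter: δ = d·√(n/2) = 0.18 × √(176/2) = 1.6885
Critical value for a one-sided test at α = 0.05: z_α = 1.645.
Power = P(Z > 1.645 − δ) = Φ(0.044) = 0.5174.

Power ≈ 0.517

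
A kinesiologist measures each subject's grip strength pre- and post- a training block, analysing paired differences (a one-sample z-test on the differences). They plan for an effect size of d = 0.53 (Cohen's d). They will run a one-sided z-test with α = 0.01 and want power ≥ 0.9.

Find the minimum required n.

n = 47

Set Φ(δ − 2.326) = 0.9; then δ − 2.326 = Φ⁻¹(0.9) = 1.282, giving δ = 3.608.
δ = d·√n ⇒ n = (δ/d)² = (3.608 / 0.53)² = 46.34.
Round up to the next whole unit.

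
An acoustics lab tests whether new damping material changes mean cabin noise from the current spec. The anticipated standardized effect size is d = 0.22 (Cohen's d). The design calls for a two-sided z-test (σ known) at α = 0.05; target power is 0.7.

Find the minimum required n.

Set Φ(δ − 1.960) = 0.7; then δ − 1.960 = Φ⁻¹(0.7) = 0.524, giving δ = 2.484.
(The Φ(−δ − z_{α/2}) term is vanishingly small for δ > 0 and is dropped in the standard sample-size formula.)
δ = d·√n ⇒ n = (δ/d)² = (2.484 / 0.22)² = 127.52.
Rounding up, n = 128.

n = 128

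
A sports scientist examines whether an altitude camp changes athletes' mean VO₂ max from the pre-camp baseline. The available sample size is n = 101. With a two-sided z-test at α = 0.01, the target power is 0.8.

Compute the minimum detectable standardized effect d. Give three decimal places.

Need Φ(δ − 2.576) = 0.8, so δ = 2.576 + 0.842 = 3.417.
(Lower-tail contribution to power is negligible for δ > 0.)
δ = d·√n ⇒ d = δ/√n = 3.417/√101 = 0.3400.

d ≈ 0.340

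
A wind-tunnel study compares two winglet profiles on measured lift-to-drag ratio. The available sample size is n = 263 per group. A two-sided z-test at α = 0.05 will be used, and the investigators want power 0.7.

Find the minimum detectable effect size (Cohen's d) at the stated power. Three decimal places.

d ≈ 0.217

Required noncentrality: δ = z_{0.025} + z_{0.30} = 1.960 + 0.524 = 2.484.
(The second rejection-region term Φ(−δ − z_{α/2}) is negligible and dropped.)
δ = d·√(n/2) ⇒ d = δ/√(n/2) = 2.484/√(263/2) = 0.2166.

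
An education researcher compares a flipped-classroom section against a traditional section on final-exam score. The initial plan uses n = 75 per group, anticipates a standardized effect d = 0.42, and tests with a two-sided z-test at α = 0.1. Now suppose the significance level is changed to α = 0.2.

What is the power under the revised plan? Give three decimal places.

Power ≈ 0.902

δ = d·√(n/2) = 0.42 × √(75/2) = 2.5720 (unchanged). New critical value: z_{0.1} = 1.282.
Revised power = Φ(δ − 1.282) + Φ(−δ − 1.282) = Φ(1.290) + Φ(-3.854) = 0.9015 + 0.0001 = 0.9016.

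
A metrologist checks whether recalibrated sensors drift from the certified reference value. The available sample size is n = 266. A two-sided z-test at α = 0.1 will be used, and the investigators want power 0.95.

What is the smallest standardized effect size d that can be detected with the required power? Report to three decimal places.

d ≈ 0.202

Need Φ(δ − 1.645) = 0.95, so δ = 1.645 + 1.645 = 3.290.
(Lower-tail contribution to power is negligible for δ > 0.)
δ = d·√n ⇒ d = δ/√n = 3.290/√266 = 0.2017.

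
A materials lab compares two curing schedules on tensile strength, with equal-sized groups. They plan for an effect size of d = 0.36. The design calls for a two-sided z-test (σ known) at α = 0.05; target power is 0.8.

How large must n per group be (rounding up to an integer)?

For power 0.8 need Φ(δ − z_{0.025}) = 0.8, so δ = z_{0.025} + z_{0.20} = 1.960 + 0.842 = 2.802.
(The Φ(−δ − z_{α/2}) term is vanishingly small for δ > 0 and is dropped in the standard sample-size formula.)
δ = d·√(n/2) ⇒ n = 2(δ/d)² = 2 × (2.802 / 0.36)² = 121.12.
Round up to the next whole unit.

n = 122 per group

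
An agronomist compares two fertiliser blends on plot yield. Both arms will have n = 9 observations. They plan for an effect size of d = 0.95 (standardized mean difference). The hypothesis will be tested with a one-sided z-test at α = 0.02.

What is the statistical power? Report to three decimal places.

Power ≈ 0.485

Noncentrality parameter: δ = d·√(n/2) = 0.95 × √(9/2) = 2.0153
Critical value for a one-sided test at α = 0.02: z_α = 2.054.
Power = P(Z > 2.054 − δ) = Φ(-0.038) = 0.4846.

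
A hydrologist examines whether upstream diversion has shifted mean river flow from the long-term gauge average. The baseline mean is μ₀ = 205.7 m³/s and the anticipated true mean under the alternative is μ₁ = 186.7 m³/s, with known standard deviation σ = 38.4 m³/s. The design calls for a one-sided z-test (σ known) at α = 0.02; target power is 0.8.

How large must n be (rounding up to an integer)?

Standardized effect: d = |μ₁ − μ₀| / σ = |186.7 − 205.7| / 38.4 = 0.4948
For power 0.8 need Φ(δ − z_{0.02}) = 0.8, so δ = z_{0.02} + z_{0.20} = 2.054 + 0.842 = 2.895.
δ = d·√n ⇒ n = (δ/d)² = (2.895 / 0.4948)² = 34.24.
Round up to the next whole unit.

n = 35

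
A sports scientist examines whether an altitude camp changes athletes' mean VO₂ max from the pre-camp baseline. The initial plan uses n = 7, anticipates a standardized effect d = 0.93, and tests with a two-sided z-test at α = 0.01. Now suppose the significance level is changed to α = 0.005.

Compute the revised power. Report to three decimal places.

Power ≈ 0.364

δ = d·√n = 0.93 × √7 = 2.4605 (unchanged). New critical value: z_{0.0025} = 2.807.
Revised power = Φ(δ − 2.807) + Φ(−δ − 2.807) = Φ(-0.346) + Φ(-5.268) = 0.3645 + 0.0000 = 0.3645.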